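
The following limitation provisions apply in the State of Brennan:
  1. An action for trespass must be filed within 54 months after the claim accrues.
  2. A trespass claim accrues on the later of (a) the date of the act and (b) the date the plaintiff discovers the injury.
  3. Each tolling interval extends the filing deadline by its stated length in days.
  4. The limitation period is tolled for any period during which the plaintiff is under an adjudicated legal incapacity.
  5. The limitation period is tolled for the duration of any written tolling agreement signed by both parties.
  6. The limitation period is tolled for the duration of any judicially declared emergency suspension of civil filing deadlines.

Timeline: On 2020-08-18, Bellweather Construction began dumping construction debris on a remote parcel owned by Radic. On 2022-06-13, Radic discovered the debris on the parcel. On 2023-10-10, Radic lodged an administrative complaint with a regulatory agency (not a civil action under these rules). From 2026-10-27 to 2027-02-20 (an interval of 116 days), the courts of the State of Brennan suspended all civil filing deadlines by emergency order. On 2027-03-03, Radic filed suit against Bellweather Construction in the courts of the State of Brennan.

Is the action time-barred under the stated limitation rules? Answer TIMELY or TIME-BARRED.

The claim accrued on 2022-06-13 — the later of the 2020-08-18 act and the 2022-06-13 discovery.
Adding the 54 months base period to 2022-06-13 gives a deadline of 2026-12-13, before any tolling.
Because the emergency suspension of filing deadlines ran from 2026-10-27 to 2027-02-20, the deadline is extended by 116 days to 2027-04-08.
Nothing else in the chronology tolls or restarts the period.
Radic filed on 2027-03-03, before the 2027-04-08 deadline, so the action is timely.

TIMELY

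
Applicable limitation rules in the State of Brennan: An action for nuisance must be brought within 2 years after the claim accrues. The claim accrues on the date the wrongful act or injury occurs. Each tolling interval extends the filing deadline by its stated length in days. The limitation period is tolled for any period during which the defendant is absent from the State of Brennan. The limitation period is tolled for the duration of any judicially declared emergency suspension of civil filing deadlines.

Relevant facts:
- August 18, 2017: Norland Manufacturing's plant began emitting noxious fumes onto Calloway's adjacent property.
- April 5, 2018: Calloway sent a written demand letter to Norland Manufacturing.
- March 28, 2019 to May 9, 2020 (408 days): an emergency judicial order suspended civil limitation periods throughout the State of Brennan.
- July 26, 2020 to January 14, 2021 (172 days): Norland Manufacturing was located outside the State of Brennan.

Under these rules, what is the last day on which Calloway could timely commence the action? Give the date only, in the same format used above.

March 20, 2021

The claim accrued on August 18, 2017, when the wrongful act occurred.
2 years from August 18, 2017 is August 18, 2019.
Because the emergency suspension of filing deadlines ran from March 28, 2019 to May 9, 2020, the deadline is extended by 408 days to September 29, 2020.
The period was tolled for 172 days by the defendant's absence from the jurisdiction (July 26, 2020 to January 14, 2021), pushing the deadline to March 20, 2021.
None of the other events listed affects the running of the period under the stated rules.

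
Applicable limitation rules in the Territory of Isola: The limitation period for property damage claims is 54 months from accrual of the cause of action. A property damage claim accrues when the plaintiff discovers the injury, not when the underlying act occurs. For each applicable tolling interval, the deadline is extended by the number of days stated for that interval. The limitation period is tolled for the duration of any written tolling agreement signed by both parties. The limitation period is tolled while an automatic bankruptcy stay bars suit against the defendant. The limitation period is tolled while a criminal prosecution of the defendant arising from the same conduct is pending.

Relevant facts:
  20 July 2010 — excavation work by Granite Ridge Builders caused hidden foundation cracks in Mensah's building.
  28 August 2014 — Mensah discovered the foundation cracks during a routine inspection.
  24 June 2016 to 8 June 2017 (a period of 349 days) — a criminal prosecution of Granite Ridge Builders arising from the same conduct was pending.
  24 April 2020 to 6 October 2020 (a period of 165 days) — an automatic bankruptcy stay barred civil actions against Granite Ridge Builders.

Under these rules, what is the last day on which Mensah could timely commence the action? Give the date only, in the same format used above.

12 February 2020

The claim did not accrue until Mensah discovered the injury on 28 August 2014; the 20 July 2010 act date does not start the clock under the stated rule.
54 months from 28 August 2014 is 28 February 2019.
Because the pending criminal prosecution ran from 24 June 2016 to 8 June 2017, the deadline is extended by 349 days to 12 February 2020.
The automatic bankruptcy stay from 24 April 2020 to 6 October 2020 began after the period had already run on 12 February 2020, so it has no tolling effect.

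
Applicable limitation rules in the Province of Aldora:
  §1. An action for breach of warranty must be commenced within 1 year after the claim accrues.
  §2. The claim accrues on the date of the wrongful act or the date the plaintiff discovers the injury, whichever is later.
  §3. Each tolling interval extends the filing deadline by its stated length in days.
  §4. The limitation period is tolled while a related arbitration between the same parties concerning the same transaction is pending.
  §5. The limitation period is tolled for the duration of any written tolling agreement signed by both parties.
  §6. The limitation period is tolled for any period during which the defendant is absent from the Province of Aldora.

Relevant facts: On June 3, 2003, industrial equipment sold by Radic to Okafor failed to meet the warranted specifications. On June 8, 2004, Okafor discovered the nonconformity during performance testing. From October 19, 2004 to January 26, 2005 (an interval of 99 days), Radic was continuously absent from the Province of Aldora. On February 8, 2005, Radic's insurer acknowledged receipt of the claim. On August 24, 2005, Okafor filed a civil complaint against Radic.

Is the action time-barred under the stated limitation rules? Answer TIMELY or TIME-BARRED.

Because discovery on June 8, 2004 post-dates the June 3, 2003 act, accrual under the later-of rule falls on June 8, 2004.
1 year from June 8, 2004 is June 8, 2005.
Because the defendant's absence from the jurisdiction ran from October 19, 2004 to January 26, 2005, the deadline is extended by 99 days to September 15, 2005.
Nothing else in the chronology tolls or restarts the period.
The August 24, 2005 filing precedes the September 15, 2005 deadline; the claim is timely.

TIMELY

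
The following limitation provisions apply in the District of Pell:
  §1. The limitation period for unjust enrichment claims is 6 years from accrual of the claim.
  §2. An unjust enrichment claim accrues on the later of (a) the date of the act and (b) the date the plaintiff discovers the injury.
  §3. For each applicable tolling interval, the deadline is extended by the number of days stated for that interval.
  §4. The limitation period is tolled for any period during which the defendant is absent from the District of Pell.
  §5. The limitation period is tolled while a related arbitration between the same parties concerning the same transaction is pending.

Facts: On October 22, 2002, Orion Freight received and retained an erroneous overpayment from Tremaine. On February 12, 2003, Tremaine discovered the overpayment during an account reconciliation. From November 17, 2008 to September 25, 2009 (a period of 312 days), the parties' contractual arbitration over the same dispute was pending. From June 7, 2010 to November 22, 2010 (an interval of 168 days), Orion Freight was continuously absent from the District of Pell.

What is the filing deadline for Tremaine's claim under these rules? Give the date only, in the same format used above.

December 21, 2009

Taking the later of the act (October 22, 2002) and discovery (February 12, 2003), the claim accrued on February 12, 2003.
6 years from February 12, 2003 is February 12, 2009.
The period was tolled for 312 days by the pending related arbitration (November 17, 2008 to September 25, 2009), pushing the deadline to December 21, 2009.
The defendant's absence from the jurisdiction starting June 7, 2010 came too late — the period had run on December 21, 2009 — and so does not extend the deadline.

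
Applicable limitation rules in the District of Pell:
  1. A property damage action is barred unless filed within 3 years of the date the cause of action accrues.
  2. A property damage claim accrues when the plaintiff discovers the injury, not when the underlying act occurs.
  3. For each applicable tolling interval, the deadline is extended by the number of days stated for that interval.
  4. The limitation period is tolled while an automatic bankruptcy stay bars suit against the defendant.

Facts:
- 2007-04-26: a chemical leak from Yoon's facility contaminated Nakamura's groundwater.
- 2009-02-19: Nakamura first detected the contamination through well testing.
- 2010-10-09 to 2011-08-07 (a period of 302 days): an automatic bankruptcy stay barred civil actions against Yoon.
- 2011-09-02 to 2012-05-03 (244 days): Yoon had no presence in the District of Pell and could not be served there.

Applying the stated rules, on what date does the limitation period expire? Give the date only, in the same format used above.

2012-12-17

Under the discovery rule, the claim accrued on 2009-02-19, when Nakamura discovered the injury — not on the 2007-04-26 date of the underlying act.
3 years from 2009-02-19 is 2012-02-19.
The automatic bankruptcy stay from 2010-10-09 to 2011-08-07 tolled the period for 302 days, extending the deadline to 2012-12-17.
No stated provision tolls the period for the defendant's absence, so the interval from 2011-09-02 to 2012-05-03 has no effect on the deadline.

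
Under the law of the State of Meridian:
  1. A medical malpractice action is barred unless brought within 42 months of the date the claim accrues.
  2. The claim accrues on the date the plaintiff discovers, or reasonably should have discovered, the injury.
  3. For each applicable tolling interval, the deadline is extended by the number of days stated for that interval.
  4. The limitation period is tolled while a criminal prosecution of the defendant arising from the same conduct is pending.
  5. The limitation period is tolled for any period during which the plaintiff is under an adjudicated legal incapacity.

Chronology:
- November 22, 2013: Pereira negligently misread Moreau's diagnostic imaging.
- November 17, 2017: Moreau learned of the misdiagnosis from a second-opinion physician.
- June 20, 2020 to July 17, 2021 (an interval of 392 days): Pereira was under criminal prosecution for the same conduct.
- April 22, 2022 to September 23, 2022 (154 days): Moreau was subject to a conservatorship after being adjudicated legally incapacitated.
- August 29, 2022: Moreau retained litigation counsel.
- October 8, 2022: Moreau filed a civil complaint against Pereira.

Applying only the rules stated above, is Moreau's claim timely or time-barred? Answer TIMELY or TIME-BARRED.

The claim did not accrue until Moreau discovered the injury on November 17, 2017; the November 22, 2013 act date does not start the clock under the stated rule.
42 months from November 17, 2017 is May 17, 2021.
The period was tolled for 392 days by the pending criminal prosecution (June 20, 2020 to July 17, 2021), pushing the deadline to June 13, 2022.
The plaintiff's legal incapacity from April 22, 2022 to September 23, 2022 tolled the period for 154 days, extending the deadline to November 14, 2022.
None of the other events listed affects the running of the period under the stated rules.
Moreau filed on October 8, 2022, before the November 14, 2022 deadline, so the action is timely.

TIMELY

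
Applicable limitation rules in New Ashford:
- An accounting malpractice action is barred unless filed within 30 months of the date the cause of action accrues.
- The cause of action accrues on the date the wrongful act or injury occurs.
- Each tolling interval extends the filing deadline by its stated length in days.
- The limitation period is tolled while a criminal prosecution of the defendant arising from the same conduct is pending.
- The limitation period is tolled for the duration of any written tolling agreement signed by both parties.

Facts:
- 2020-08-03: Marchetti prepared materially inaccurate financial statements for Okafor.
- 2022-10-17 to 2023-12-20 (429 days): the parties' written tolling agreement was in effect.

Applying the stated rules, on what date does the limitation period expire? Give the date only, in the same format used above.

2024-04-07

The cause of action accrued on 2020-08-03, the date of the act.
The untolled deadline — 30 months after 2020-08-03 — is 2023-02-03.
Because the written tolling agreement ran from 2022-10-17 to 2023-12-20, the deadline is extended by 429 days to 2024-04-07.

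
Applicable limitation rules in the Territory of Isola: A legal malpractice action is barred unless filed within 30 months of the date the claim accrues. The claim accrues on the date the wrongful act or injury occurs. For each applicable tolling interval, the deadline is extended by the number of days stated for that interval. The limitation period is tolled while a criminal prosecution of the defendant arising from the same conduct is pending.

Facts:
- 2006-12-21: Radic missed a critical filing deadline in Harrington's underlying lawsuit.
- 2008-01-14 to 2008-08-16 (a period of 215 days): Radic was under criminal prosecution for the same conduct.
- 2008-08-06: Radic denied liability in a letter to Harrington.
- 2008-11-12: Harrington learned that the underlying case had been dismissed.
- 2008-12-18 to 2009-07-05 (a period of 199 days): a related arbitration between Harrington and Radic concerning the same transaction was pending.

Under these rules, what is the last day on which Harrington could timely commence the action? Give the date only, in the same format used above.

Accrual is governed by the date of the act, so the period began to run on 2006-12-21; the later discovery on 2008-11-12 is irrelevant under the stated rule.
30 months from 2006-12-21 is 2009-06-21.
Because the pending criminal prosecution ran from 2008-01-14 to 2008-08-16, the deadline is extended by 215 days to 2010-01-22.
The pending related arbitration from 2008-12-18 to 2009-07-05 does not toll the period, because no stated rule makes a pending arbitration a tolling event.
The other events in the timeline have no effect on the limitation period under the stated rules.

2010-01-22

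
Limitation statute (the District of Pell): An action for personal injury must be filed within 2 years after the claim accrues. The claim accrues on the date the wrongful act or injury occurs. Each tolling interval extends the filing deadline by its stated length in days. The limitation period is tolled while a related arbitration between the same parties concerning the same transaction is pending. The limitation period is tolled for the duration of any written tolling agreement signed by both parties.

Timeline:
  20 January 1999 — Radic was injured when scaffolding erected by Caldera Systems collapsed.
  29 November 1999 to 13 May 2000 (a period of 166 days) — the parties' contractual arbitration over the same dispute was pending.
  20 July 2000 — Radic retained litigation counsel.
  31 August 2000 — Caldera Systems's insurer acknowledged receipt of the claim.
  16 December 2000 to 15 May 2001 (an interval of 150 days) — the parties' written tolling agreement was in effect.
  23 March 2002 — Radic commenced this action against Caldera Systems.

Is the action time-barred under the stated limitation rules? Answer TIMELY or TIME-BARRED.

TIME-BARRED

The claim accrued on 20 January 1999, the date of the act.
Adding the 2 years base period to 20 January 1999 gives a deadline of 20 January 2001, before any tolling.
The pending related arbitration from 29 November 1999 to 13 May 2000 tolled the period for 166 days, extending the deadline to 5 July 2001.
Because the written tolling agreement ran from 16 December 2000 to 15 May 2001, the deadline is extended by 150 days to 2 December 2001.
The other events in the timeline have no effect on the limitation period under the stated rules.
Filing on 23 March 2002 missed the 2 December 2001 deadline — the action is time-barred.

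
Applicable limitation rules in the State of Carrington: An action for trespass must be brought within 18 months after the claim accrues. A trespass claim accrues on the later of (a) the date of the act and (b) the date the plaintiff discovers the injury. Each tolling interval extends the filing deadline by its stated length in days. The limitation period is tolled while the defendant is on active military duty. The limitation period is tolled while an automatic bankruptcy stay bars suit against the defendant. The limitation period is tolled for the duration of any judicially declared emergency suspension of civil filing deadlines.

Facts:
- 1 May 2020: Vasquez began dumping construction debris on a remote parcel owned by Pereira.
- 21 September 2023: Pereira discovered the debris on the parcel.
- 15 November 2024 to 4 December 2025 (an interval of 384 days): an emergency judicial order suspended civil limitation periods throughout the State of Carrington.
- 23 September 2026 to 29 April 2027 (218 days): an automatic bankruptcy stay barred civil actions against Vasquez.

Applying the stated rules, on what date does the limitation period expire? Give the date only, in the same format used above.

Because discovery on 21 September 2023 post-dates the 1 May 2020 act, accrual under the later-of rule falls on 21 September 2023.
Adding the 18 months base period to 21 September 2023 gives a deadline of 21 March 2025, before any tolling.
Because the emergency suspension of filing deadlines ran from 15 November 2024 to 4 December 2025, the deadline is extended by 384 days to 9 April 2026.
The automatic bankruptcy stay from 23 September 2026 to 29 April 2027 began after the period had already run on 9 April 2026, so it has no tolling effect.

9 April 2026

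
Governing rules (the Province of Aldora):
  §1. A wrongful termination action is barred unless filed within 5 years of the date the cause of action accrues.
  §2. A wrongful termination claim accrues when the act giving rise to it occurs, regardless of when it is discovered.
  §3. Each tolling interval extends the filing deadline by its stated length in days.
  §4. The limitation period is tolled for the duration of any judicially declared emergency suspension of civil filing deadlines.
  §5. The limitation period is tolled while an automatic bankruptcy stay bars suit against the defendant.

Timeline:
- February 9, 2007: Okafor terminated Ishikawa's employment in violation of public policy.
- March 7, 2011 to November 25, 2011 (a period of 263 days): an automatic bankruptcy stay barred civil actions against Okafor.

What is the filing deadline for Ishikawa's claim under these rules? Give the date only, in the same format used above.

October 29, 2012

The cause of action accrued on February 9, 2007, the date of the act.
Adding the 5 years base period to February 9, 2007 gives a deadline of February 9, 2012, before any tolling.
The automatic bankruptcy stay from March 7, 2011 to November 25, 2011 tolled the period for 263 days, extending the deadline to October 29, 2012.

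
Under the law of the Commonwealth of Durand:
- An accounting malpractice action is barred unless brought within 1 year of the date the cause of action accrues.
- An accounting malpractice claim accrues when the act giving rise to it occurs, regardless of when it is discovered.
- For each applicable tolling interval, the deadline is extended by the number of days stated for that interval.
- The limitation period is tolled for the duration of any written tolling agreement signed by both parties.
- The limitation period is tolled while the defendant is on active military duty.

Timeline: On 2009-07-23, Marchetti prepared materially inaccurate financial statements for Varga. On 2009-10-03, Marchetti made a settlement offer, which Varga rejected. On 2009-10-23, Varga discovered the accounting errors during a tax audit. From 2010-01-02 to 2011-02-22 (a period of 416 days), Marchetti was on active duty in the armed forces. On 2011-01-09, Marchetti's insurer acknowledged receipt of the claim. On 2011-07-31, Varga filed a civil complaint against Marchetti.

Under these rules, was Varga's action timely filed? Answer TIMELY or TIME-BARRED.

Because the rule ties accrual to occurrence, the claim accrued on 2009-07-23, not on the 2009-10-23 discovery date.
Adding the 1 year base period to 2009-07-23 gives a deadline of 2010-07-23, before any tolling.
The period was tolled for 416 days by the defendant's active military service (2010-01-02 to 2011-02-22), pushing the deadline to 2011-09-12.
The other events in the timeline have no effect on the limitation period under the stated rules.
Varga filed on 2011-07-31, before the 2011-09-12 deadline, so the action is timely.

TIMELY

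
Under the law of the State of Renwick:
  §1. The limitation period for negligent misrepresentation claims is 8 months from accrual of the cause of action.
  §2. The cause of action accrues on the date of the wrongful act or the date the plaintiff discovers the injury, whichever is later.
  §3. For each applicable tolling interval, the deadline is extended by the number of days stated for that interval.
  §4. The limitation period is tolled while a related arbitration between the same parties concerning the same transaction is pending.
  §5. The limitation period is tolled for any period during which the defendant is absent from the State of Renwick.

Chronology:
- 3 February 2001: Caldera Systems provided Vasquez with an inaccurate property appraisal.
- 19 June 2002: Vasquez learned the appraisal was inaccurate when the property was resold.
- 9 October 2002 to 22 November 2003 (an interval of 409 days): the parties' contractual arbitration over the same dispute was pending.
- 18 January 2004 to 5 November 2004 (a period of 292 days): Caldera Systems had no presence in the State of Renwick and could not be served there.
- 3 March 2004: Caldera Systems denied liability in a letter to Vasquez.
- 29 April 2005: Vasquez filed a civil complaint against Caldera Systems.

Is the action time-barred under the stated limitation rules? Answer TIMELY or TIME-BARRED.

The claim accrued on 19 June 2002 — the later of the 3 February 2001 act and the 19 June 2002 discovery.
Adding the 8 months base period to 19 June 2002 gives a deadline of 19 February 2003, before any tolling.
The period was tolled for 409 days by the pending related arbitration (9 October 2002 to 22 November 2003), pushing the deadline to 3 April 2004.
The defendant's absence from the jurisdiction from 18 January 2004 to 5 November 2004 tolled the period for 292 days, extending the deadline to 20 January 2005.
None of the other events listed affects the running of the period under the stated rules.
The 29 April 2005 filing falls after the 20 January 2005 deadline; the claim is time-barred.

TIME-BARRED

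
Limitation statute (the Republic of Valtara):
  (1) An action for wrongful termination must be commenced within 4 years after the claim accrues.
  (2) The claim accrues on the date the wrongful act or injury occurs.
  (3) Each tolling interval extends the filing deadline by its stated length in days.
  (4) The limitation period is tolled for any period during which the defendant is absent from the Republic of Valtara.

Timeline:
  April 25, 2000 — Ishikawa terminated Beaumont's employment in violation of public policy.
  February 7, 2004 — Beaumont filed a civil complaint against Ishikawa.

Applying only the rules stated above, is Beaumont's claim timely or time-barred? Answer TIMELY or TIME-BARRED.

TIMELY

The claim accrued on April 25, 2000, the date of the act.
4 years from April 25, 2000 is April 25, 2004.
Filing on February 7, 2004 beat the April 25, 2004 deadline — the action is timely.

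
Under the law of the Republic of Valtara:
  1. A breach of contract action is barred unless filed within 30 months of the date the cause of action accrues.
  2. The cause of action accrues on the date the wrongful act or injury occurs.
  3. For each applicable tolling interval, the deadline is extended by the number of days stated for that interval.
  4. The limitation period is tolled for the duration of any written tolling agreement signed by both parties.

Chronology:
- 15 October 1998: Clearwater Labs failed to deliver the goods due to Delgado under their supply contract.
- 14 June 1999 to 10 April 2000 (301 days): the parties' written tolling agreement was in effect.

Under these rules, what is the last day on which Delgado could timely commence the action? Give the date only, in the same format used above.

The cause of action accrued on 15 October 1998, the date of the act.
Adding the 30 months base period to 15 October 1998 gives a deadline of 15 April 2001, before any tolling.
Because the written tolling agreement ran from 14 June 1999 to 10 April 2000, the deadline is extended by 301 days to 10 February 2002.

10 February 2002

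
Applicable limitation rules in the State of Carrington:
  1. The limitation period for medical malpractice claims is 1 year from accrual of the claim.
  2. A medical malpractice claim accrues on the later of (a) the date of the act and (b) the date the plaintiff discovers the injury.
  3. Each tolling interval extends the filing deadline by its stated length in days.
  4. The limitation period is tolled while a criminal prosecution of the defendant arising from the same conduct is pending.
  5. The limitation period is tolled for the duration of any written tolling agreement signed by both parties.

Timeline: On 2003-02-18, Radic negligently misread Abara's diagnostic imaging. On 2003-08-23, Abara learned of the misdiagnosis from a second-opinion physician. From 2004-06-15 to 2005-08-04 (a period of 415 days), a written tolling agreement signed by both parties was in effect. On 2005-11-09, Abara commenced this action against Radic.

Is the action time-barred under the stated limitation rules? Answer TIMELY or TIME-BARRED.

Taking the later of the act (2003-02-18) and discovery (2003-08-23), the claim accrued on 2003-08-23.
1 year from 2003-08-23 is 2004-08-23.
Because the written tolling agreement ran from 2004-06-15 to 2005-08-04, the deadline is extended by 415 days to 2005-10-12.
Abara filed on 2005-11-09, after the 2005-10-12 deadline, so the action is time-barred.

TIME-BARRED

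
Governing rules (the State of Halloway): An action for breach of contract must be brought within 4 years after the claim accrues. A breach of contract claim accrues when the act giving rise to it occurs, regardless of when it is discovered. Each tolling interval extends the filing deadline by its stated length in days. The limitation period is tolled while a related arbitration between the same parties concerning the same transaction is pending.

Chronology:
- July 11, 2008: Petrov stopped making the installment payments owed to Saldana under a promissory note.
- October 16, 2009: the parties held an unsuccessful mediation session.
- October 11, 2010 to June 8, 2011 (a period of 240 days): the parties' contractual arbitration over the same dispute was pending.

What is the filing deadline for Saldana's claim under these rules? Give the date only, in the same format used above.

March 8, 2013

The claim accrued on July 11, 2008, when the wrongful act occurred.
The untolled deadline — 4 years after July 11, 2008 — is July 11, 2012.
The period was tolled for 240 days by the pending related arbitration (October 11, 2010 to June 8, 2011), pushing the deadline to March 8, 2013.
The other events in the timeline have no effect on the limitation period under the stated rules.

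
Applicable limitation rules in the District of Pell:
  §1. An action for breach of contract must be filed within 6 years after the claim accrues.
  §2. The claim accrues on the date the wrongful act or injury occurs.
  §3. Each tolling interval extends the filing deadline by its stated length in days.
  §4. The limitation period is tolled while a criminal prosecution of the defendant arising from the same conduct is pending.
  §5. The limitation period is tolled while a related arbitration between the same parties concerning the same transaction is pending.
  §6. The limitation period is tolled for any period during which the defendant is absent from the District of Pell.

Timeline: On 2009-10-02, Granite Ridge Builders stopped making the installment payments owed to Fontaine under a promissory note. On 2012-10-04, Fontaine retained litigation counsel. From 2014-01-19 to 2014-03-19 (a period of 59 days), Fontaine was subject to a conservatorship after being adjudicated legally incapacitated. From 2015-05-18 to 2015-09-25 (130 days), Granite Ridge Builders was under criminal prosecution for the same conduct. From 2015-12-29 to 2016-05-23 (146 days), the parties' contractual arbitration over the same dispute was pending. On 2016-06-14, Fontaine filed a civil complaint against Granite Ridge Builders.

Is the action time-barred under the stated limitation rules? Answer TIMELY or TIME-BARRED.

The limitation period began to run on 2009-10-02.
The untolled deadline — 6 years after 2009-10-02 — is 2015-10-02.
The period was tolled for 130 days by the pending criminal prosecution (2015-05-18 to 2015-09-25), pushing the deadline to 2016-02-09.
The pending related arbitration from 2015-12-29 to 2016-05-23 tolled the period for 146 days, extending the deadline to 2016-07-04.
No stated provision tolls the period for the plaintiff's incapacity, so the interval from 2014-01-19 to 2014-03-19 has no effect on the deadline.
Nothing else in the chronology tolls or restarts the period.
Fontaine filed on 2016-06-14, before the 2016-07-04 deadline, so the action is timely.

TIMELY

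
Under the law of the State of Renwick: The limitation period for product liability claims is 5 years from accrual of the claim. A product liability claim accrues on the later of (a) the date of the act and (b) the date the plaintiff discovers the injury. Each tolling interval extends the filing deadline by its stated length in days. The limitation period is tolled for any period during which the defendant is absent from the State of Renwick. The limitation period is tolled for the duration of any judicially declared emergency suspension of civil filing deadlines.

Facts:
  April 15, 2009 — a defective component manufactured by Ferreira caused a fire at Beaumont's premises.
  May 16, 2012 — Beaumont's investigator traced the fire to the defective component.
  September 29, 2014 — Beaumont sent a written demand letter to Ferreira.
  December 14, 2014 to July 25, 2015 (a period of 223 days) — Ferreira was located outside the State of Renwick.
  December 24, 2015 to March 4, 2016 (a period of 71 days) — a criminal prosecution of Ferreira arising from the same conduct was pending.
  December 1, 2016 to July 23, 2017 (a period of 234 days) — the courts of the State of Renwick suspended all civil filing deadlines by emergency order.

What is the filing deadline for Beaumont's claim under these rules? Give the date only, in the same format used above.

August 16, 2018

Taking the later of the act (April 15, 2009) and discovery (May 16, 2012), the claim accrued on May 16, 2012.
5 years from May 16, 2012 is May 16, 2017.
The defendant's absence from the jurisdiction from December 14, 2014 to July 25, 2015 tolled the period for 223 days, extending the deadline to December 25, 2017.
The emergency suspension of filing deadlines from December 1, 2016 to July 23, 2017 tolled the period for 234 days, extending the deadline to August 16, 2018.
The pending criminal prosecution from December 24, 2015 to March 4, 2016 does not toll the period, because no stated rule makes a criminal prosecution a tolling event.
Nothing else in the chronology tolls or restarts the period.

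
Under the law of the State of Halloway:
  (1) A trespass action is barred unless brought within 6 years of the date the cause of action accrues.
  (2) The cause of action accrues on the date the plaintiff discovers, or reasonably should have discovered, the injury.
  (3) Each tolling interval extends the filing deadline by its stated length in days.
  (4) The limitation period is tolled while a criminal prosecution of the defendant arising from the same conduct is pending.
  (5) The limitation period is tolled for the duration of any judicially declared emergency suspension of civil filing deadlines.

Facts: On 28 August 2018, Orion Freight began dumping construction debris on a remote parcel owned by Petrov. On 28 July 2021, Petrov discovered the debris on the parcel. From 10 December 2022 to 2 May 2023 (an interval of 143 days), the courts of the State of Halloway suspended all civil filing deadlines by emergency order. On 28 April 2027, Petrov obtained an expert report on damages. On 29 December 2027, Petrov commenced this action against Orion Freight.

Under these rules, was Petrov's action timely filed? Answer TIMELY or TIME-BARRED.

Accrual is tied to discovery, so the period began on 28 July 2021 rather than on 28 August 2018 when the act occurred.
Adding the 6 years base period to 28 July 2021 gives a deadline of 28 July 2027, before any tolling.
The period was tolled for 143 days by the emergency suspension of filing deadlines (10 December 2022 to 2 May 2023), pushing the deadline to 18 December 2027.
None of the other events listed affects the running of the period under the stated rules.
The 29 December 2027 filing falls after the 18 December 2027 deadline; the claim is time-barred.

TIME-BARRED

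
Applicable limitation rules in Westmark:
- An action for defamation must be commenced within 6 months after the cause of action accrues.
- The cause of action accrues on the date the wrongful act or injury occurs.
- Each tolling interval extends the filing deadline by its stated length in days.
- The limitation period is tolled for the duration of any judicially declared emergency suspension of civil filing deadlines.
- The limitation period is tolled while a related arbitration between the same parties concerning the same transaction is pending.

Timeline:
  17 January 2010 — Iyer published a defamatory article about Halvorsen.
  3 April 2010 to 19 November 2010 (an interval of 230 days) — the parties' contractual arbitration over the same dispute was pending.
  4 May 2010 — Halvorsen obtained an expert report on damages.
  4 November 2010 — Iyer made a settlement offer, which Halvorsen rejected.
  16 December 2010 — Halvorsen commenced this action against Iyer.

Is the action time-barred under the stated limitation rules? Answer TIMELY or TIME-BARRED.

TIMELY

The cause of action accrued on 17 January 2010, the date of the act.
6 months from 17 January 2010 is 17 July 2010.
Because the pending related arbitration ran from 3 April 2010 to 19 November 2010, the deadline is extended by 230 days to 4 March 2011.
None of the other events listed affects the running of the period under the stated rules.
The 16 December 2010 filing precedes the 4 March 2011 deadline; the claim is timely.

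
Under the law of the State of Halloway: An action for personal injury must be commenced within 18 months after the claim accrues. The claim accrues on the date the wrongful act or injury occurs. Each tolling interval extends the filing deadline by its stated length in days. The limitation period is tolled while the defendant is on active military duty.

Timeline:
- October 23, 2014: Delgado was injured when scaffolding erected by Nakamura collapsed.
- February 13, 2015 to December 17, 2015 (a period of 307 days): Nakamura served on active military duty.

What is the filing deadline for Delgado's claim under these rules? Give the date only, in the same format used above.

The claim accrued on October 23, 2014, the date of the act.
The untolled deadline — 18 months after October 23, 2014 — is April 23, 2016.
Because the defendant's active military service ran from February 13, 2015 to December 17, 2015, the deadline is extended by 307 days to February 24, 2017.

February 24, 2017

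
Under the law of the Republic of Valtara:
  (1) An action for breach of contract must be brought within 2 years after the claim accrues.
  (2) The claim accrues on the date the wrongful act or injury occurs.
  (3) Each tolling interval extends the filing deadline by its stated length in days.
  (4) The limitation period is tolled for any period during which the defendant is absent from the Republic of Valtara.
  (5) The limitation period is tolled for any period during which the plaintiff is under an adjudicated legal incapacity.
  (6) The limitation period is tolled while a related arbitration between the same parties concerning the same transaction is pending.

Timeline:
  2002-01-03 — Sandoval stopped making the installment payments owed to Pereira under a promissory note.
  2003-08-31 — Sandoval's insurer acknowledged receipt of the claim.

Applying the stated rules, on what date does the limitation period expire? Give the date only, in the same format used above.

2004-01-03

The limitation period began to run on 2002-01-03.
2 years from 2002-01-03 is 2004-01-03.
Nothing else in the chronology tolls or restarts the period.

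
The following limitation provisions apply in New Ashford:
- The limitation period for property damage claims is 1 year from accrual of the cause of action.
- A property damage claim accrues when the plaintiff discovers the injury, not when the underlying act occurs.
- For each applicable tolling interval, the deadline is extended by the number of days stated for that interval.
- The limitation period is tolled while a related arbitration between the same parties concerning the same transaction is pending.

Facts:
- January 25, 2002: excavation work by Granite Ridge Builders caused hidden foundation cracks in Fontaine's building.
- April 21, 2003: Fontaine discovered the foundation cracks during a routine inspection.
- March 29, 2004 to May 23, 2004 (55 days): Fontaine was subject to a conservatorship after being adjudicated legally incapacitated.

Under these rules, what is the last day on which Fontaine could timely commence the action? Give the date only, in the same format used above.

April 21, 2004

Accrual is tied to discovery, so the period began on April 21, 2003 rather than on January 25, 2002 when the act occurred.
Adding the 1 year base period to April 21, 2003 gives a deadline of April 21, 2004, before any tolling.
The plaintiff's legal incapacity from March 29, 2004 to May 23, 2004 does not toll the period, because no stated rule makes the plaintiff's incapacity a tolling event.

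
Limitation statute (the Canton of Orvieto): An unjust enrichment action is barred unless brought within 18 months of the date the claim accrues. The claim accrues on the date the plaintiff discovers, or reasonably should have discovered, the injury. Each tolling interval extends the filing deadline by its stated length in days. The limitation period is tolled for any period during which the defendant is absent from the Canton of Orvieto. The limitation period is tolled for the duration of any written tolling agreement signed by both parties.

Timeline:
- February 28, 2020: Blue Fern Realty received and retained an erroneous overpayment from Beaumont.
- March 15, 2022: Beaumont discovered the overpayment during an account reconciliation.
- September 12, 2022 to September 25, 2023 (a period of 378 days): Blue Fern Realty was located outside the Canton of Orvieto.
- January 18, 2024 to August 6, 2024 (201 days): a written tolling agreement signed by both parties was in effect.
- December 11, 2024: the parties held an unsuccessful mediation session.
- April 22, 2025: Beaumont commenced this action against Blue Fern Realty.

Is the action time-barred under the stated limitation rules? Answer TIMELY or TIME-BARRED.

TIME-BARRED

Accrual is tied to discovery, so the period began on March 15, 2022 rather than on February 28, 2020 when the act occurred.
The untolled deadline — 18 months after March 15, 2022 — is September 15, 2023.
The defendant's absence from the jurisdiction from September 12, 2022 to September 25, 2023 tolled the period for 378 days, extending the deadline to September 27, 2024.
The written tolling agreement from January 18, 2024 to August 6, 2024 tolled the period for 201 days, extending the deadline to April 16, 2025.
None of the other events listed affects the running of the period under the stated rules.
Beaumont filed on April 22, 2025, after the April 16, 2025 deadline, so the action is time-barred.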